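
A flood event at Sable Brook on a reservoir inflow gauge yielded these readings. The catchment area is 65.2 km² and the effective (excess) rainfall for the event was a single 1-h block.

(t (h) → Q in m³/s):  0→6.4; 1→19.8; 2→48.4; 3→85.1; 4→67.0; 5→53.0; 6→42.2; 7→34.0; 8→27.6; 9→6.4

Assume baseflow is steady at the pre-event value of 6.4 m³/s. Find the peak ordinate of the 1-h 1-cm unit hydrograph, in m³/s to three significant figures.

U_p ≈ 43.7 m³/s

Direct runoff: 0.0, 13.4, 42.0, 78.7, 60.6, 46.6, 35.8, 27.6, 21.2, 0.0 m³/s; ΣQ_DR = 325.9 m³/s, peak = 78.7 m³/s.
Runoff depth d = ΣQ_DR·Δt / A = 325.9 × 3600 / (65.2 km²) = 17.99 mm.
The 1-cm UH is the DRH scaled by (10 mm)/d, so U_p = 78.7 × 10/17.99 = 43.7 m³/s.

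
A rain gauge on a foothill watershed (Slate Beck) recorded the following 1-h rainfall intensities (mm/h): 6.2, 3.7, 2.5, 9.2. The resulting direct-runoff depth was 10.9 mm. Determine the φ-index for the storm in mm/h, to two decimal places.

Only the 3 blocks with intensity above φ contribute runoff: 6.2, 3.7, 9.2 mm/h.
Σ(I−φ)·Δt = d  ⇒  (6.2+3.7+9.2 − 3φ)·1 = 10.9
φ = (19.10 − 10.9/1) / 3 = 2.73 mm/h.

φ ≈ 2.73 mm/h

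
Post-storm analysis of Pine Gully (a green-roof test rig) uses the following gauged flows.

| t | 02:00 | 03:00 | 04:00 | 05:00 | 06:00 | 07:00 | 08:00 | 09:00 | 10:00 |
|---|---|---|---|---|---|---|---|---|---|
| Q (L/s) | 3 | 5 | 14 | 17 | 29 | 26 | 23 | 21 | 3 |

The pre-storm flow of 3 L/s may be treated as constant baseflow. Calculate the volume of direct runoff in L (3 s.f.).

Direct-runoff ordinates (Q − Q_b): 0.0, 2.0, 11.0, 14.0, 26.0, 23.0, 20.0, 18.0, 0.0 L/s.
ΣQ_DR = 114.0 L/s.
With Δt = 1 h = 3600 s, V = ΣQ_DR · Δt = 114.0 × 3600 = 4.10 × 10^5 L.

V ≈ 4.10 × 10^5 L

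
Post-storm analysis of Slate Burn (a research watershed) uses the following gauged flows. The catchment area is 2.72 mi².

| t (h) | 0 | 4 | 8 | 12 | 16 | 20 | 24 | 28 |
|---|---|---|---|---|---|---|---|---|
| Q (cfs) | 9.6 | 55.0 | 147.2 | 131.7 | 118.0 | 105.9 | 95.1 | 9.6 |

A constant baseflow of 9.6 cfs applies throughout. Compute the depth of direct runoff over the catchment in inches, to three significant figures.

Direct runoff: 0.0, 45.4, 137.6, 122.1, 108.4, 96.3, 85.5, 0.0 cfs; ΣQ_DR = 595.3 cfs.
V = ΣQ_DR · Δt = 595.3 × 14400 s = 8.572 × 10^6 ft³.
Over A = 2.72 mi², depth = V / A = 1.36 in.

d ≈ 1.36 in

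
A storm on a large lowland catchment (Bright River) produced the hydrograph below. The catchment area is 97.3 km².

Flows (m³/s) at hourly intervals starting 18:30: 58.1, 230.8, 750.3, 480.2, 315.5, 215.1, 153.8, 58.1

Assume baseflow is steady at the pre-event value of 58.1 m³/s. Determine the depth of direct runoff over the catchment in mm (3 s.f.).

d ≈ 66.5 mm

Direct runoff: 0.0, 172.7, 692.2, 422.1, 257.4, 157.0, 95.7, 0.0 m³/s; ΣQ_DR = 1797 m³/s.
V = ΣQ_DR · Δt = 1797 × 3600 s = 6.470 × 10^6 m³.
Over A = 97.3 km², depth = V / A = 66.5 mm.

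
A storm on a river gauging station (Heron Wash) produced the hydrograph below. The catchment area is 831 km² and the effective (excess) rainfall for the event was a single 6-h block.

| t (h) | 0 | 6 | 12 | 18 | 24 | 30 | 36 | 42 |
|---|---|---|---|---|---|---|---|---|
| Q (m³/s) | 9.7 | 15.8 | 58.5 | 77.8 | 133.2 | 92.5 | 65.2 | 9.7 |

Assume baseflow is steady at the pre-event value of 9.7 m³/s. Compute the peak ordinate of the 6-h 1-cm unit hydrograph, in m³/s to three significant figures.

U_p ≈ 123 m³/s

Direct runoff: 0.0, 6.1, 48.8, 68.1, 123.5, 82.8, 55.5, 0.0 m³/s; ΣQ_DR = 384.8 m³/s, peak = 123.5 m³/s.
Runoff depth d = ΣQ_DR·Δt / A = 384.8 × 21600 / (831 km²) = 10.00 mm.
The 1-cm UH is the DRH scaled by (10 mm)/d, so U_p = 123.5 × 10/10.00 = 123 m³/s.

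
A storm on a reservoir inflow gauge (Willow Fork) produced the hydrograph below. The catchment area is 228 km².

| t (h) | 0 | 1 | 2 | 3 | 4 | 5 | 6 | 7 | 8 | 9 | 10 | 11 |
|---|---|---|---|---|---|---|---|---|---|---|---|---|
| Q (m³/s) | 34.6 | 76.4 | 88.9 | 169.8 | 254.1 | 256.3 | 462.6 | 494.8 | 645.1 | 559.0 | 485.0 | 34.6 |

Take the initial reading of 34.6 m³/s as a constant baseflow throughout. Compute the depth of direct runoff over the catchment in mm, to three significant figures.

d ≈ 49.7 mm

Direct runoff: 0.0, 41.8, 54.3, 135.2, 219.5, 221.7, 428.0, 460.2, 610.5, 524.4, 450.4, 0.0 m³/s; ΣQ_DR = 3146 m³/s.
V = ΣQ_DR · Δt = 3146 × 3600 s = 1.133 × 10^7 m³.
Over A = 228 km², depth = V / A = 49.7 mm.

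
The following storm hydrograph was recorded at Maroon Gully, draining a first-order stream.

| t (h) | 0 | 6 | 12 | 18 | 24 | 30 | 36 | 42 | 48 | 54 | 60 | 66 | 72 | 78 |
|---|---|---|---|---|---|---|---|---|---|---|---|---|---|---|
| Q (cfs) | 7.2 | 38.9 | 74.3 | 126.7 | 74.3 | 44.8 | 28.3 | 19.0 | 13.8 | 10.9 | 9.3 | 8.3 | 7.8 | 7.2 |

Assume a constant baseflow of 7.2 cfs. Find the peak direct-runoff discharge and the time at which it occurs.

Subtracting baseflow gives direct-runoff ordinates: 0.0, 31.7, 67.1, 119.5, 67.1, 37.6, 21.1, 11.8, 6.6, 3.7, 2.1, 1.1, 0.6, 0.0 cfs.
The maximum is 119.5 cfs, occurring at the reading for t = 18 h.

Q_p = 119.5 cfs at t = 18 h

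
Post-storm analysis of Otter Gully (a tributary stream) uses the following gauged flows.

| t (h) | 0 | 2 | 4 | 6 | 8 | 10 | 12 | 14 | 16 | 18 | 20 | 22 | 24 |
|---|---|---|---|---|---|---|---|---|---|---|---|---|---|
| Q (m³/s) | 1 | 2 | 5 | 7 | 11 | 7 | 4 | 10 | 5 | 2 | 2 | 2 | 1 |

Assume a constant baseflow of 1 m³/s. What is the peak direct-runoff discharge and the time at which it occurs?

Subtracting baseflow gives direct-runoff ordinates: 0.0, 1.0, 4.0, 6.0, 10.0, 6.0, 3.0, 9.0, 4.0, 1.0, 1.0, 1.0, 0.0 m³/s.
The maximum is 10.0 m³/s, occurring at the reading for t = 8 h.

Q_p = 10.0 m³/s at t = 8 h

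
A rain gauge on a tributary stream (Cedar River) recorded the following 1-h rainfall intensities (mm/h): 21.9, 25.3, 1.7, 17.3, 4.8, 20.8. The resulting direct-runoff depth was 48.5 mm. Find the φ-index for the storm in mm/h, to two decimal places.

Only the 4 blocks with intensity above φ contribute runoff: 21.9, 25.3, 17.3, 20.8 mm/h.
Σ(I−φ)·Δt = d  ⇒  (21.9+25.3+17.3+20.8 − 4φ)·1 = 48.5
φ = (85.30 − 48.5/1) / 4 = 9.20 mm/h.

φ ≈ 9.20 mm/h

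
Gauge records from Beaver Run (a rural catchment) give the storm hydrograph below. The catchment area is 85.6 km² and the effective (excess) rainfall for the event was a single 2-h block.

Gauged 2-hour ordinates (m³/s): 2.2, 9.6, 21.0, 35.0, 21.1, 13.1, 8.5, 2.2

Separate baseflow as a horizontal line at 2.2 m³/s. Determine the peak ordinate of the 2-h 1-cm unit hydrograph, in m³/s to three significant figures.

U_p ≈ 41.0 m³/s

Direct runoff: 0.0, 7.4, 18.8, 32.8, 18.9, 10.9, 6.3, 0.0 m³/s; ΣQ_DR = 95.10 m³/s, peak = 32.8 m³/s.
Runoff depth d = ΣQ_DR·Δt / A = 95.10 × 7200 / (85.6 km²) = 7.999 mm.
The 1-cm UH is the DRH scaled by (10 mm)/d, so U_p = 32.8 × 10/7.999 = 41.0 m³/s.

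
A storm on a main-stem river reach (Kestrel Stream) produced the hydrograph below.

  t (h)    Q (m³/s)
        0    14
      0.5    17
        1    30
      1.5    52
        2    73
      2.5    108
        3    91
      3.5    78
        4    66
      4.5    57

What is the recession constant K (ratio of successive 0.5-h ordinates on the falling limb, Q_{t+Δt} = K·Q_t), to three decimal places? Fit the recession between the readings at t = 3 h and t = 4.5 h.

Using the recession-limb readings at t = 3 h and t = 4.5 h: Q falls from 91 to 57 m³/s over 3 intervals.
K = (Q₂/Q₁)^(1/3) = (57/91)^(1/3) = 0.856.

K ≈ 0.856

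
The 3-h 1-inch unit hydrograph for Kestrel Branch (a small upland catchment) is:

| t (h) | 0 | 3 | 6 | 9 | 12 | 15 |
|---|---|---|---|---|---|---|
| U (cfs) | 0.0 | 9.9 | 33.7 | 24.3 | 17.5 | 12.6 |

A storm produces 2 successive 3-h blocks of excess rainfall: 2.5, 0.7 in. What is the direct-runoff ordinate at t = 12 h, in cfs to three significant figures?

By discrete convolution, Q_j = Σ (P_i / 1 in) · U_{j−i}.
At t = 12 h (j=4): Q = (2.5/1)·17.5 + (0.7/1)·24.3 = 60.8 cfs.

Q ≈ 60.8 cfs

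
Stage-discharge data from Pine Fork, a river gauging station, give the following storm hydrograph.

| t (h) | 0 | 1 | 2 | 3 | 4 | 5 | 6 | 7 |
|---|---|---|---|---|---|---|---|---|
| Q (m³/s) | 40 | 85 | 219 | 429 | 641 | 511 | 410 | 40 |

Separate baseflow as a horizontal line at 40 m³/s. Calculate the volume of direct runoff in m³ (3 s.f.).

Direct-runoff ordinates (Q − Q_b): 0.0, 45.0, 179.0, 389.0, 601.0, 471.0, 370.0, 0.0 m³/s.
ΣQ_DR = 2055 m³/s.
With Δt = 1 h = 3600 s, V = ΣQ_DR · Δt = 2055 × 3600 = 7.40 × 10^6 m³.

V ≈ 7.40 × 10^6 m³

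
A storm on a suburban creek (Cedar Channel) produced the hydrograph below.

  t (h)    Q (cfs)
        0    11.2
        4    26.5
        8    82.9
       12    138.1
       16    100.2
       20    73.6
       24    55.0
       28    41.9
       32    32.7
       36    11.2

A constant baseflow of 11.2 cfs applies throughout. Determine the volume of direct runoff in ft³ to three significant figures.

Direct-runoff ordinates (Q − Q_b): 0.0, 15.3, 71.7, 126.9, 89.0, 62.4, 43.8, 30.7, 21.5, 0.0 cfs.
ΣQ_DR = 461.3 cfs.
With Δt = 4 h = 14400 s, V = ΣQ_DR · Δt = 461.3 × 14400 = 6.64 × 10^6 ft³.

V ≈ 6.64 × 10^6 ft³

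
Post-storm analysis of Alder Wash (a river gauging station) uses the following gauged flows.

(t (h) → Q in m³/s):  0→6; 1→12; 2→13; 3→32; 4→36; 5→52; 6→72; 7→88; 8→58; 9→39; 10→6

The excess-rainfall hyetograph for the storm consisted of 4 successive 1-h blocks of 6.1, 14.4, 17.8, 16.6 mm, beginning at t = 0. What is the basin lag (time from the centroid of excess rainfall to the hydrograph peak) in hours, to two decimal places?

Centroid of excess rainfall: t_c = Σ P_i·t̄_i / ΣP_i = 2.3179 h (block centres at 0.5, 1.5, 2.5, 3.5 h).
Hydrograph peak occurs at t = 7 h, so basin lag t_L = 7 − 2.3179 = 4.68 h.

t_L ≈ 4.68 h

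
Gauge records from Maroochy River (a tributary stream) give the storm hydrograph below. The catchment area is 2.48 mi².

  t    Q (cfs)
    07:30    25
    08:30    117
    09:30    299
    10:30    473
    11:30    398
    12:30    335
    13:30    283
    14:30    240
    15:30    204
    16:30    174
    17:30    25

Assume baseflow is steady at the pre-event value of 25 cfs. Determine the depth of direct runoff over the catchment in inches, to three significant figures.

Direct runoff: 0.0, 92.0, 274.0, 448.0, 373.0, 310.0, 258.0, 215.0, 179.0, 149.0, 0.0 cfs; ΣQ_DR = 2298 cfs.
V = ΣQ_DR · Δt = 2298 × 3600 s = 8.273 × 10^6 ft³.
Over A = 2.48 mi², depth = V / A = 1.44 in.

d ≈ 1.44 in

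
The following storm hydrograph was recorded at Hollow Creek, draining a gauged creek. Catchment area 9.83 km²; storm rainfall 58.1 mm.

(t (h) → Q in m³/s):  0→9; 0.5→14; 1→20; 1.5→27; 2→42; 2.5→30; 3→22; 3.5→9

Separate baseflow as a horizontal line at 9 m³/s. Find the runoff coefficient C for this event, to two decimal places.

ΣQ_DR = 101.0 m³/s; V = ΣQ_DR·Δt = 1.818 × 10^5 m³.
Runoff depth d = V / A = 18.49 mm.
C = d / P = 18.49 / 58.1 = 0.32.

C ≈ 0.32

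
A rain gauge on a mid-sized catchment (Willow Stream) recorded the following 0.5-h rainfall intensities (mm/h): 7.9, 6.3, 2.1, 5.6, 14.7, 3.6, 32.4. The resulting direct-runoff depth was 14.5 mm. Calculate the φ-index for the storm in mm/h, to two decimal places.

φ ≈ 9.05 mm/h

Only the 2 blocks with intensity above φ contribute runoff: 14.7, 32.4 mm/h.
Σ(I−φ)·Δt = d  ⇒  (14.7+32.4 − 2φ)·0.5 = 14.5
φ = (47.10 − 14.5/0.5) / 2 = 9.05 mm/h.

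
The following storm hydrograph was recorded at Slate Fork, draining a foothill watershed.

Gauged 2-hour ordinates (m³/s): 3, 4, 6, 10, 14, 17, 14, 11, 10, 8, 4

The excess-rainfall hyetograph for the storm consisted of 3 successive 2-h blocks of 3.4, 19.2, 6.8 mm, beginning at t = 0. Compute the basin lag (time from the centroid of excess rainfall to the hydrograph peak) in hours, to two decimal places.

t_L ≈ 6.77 h

Centroid of excess rainfall: t_c = Σ P_i·t̄_i / ΣP_i = 3.2313 h (block centres at 1, 3, 5 h).
Hydrograph peak occurs at t = 10 h, so basin lag t_L = 10 − 3.2313 = 6.77 h.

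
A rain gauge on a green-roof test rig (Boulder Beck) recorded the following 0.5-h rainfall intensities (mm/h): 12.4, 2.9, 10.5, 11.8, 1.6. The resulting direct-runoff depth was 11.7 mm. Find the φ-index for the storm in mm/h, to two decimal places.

Only the 3 blocks with intensity above φ contribute runoff: 12.4, 10.5, 11.8 mm/h.
Σ(I−φ)·Δt = d  ⇒  (12.4+10.5+11.8 − 3φ)·0.5 = 11.7
φ = (34.70 − 11.7/0.5) / 3 = 3.77 mm/h.

φ ≈ 3.77 mm/h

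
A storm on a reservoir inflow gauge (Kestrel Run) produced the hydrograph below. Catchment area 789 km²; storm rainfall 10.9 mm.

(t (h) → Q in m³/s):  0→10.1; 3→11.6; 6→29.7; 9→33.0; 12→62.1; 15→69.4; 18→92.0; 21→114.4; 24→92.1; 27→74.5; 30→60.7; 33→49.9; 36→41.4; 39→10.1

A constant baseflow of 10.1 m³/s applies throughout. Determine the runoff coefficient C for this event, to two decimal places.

ΣQ_DR = 609.6 m³/s; V = ΣQ_DR·Δt = 6.584 × 10^6 m³.
Runoff depth d = V / A = 8.344 mm.
C = d / P = 8.344 / 10.9 = 0.77.

C ≈ 0.77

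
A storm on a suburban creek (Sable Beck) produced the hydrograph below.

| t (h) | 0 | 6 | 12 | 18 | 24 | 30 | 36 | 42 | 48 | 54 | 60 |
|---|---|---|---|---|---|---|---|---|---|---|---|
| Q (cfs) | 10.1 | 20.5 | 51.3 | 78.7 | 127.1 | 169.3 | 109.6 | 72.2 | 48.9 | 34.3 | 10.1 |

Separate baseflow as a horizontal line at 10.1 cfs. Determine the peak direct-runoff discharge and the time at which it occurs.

Q_p = 159.2 cfs at t = 30 h

Subtracting baseflow gives direct-runoff ordinates: 0.0, 10.4, 41.2, 68.6, 117.0, 159.2, 99.5, 62.1, 38.8, 24.2, 0.0 cfs.
The maximum is 159.2 cfs, occurring at the reading for t = 30 h.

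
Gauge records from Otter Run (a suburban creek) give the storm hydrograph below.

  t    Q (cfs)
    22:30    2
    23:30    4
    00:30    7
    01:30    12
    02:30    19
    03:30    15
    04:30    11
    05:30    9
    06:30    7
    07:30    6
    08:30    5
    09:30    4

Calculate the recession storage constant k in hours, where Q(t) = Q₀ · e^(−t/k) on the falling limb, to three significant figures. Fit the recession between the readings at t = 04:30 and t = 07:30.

On the falling limb, Q drops from 11 to 6 cfs between t = 04:30 and t = 07:30 (Δt = 3 h).
k = −Δt / ln(Q₂/Q₁) = −3 / ln(6/11) = 4.95 h.

k ≈ 4.95 h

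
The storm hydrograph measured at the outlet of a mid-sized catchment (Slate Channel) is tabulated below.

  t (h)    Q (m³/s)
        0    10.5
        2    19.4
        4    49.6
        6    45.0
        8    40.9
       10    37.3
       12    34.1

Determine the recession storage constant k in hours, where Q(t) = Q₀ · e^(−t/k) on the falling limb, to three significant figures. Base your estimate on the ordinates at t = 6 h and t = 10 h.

On the falling limb, Q drops from 45.0 to 37.3 m³/s between t = 6 h and t = 10 h (Δt = 4 h).
k = −Δt / ln(Q₂/Q₁) = −4 / ln(37.3/45.0) = 21.3 h.

k ≈ 21.3 h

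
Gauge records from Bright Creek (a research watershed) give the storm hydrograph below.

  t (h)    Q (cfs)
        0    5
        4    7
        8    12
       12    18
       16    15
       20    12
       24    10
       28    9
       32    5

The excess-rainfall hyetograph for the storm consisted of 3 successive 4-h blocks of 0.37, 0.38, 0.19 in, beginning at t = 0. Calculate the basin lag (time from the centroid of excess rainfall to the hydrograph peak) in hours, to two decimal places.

Centroid of excess rainfall: t_c = Σ P_i·t̄_i / ΣP_i = 5.2340 h (block centres at 2, 6, 10 h).
Hydrograph peak occurs at t = 12 h, so basin lag t_L = 12 − 5.2340 = 6.77 h.

t_L ≈ 6.77 h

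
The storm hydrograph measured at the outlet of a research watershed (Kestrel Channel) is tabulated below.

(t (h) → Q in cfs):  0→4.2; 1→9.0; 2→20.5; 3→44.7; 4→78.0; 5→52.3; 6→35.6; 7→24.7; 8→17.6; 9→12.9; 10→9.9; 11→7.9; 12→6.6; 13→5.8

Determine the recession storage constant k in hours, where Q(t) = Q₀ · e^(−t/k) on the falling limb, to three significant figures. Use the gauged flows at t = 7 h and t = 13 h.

On the falling limb, Q drops from 24.7 to 5.8 cfs between t = 7 h and t = 13 h (Δt = 6 h).
k = −Δt / ln(Q₂/Q₁) = −6 / ln(5.8/24.7) = 4.14 h.

k ≈ 4.14 h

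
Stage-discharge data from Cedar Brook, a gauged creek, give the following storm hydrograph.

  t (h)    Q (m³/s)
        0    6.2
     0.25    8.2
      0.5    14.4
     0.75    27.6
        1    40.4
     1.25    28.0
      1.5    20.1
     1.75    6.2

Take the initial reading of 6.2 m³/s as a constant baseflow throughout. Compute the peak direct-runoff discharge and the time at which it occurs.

Subtracting baseflow gives direct-runoff ordinates: 0.0, 2.0, 8.2, 21.4, 34.2, 21.8, 13.9, 0.0 m³/s.
The maximum is 34.2 m³/s, occurring at the reading for t = 1 h.

Q_p = 34.2 m³/s at t = 1 h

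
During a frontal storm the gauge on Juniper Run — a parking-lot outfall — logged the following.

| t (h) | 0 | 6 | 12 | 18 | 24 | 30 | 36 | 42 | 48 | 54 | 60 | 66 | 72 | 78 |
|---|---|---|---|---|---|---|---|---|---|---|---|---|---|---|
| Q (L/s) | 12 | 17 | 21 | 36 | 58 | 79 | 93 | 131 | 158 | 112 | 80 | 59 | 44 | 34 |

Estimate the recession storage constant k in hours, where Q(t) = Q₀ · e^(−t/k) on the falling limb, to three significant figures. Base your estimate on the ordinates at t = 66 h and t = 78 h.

k ≈ 21.8 h

On the falling limb, Q drops from 59 to 34 L/s between t = 66 h and t = 78 h (Δt = 12 h).
k = −Δt / ln(Q₂/Q₁) = −12 / ln(34/59) = 21.8 h.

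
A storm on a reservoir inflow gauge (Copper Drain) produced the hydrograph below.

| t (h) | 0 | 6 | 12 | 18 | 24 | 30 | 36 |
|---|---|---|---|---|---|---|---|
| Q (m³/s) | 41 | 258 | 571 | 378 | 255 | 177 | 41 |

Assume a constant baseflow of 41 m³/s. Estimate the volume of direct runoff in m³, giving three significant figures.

V ≈ 3.10 × 10^7 m³

Direct-runoff ordinates (Q − Q_b): 0.0, 217.0, 530.0, 337.0, 214.0, 136.0, 0.0 m³/s.
ΣQ_DR = 1434 m³/s.
With Δt = 6 h = 21600 s, V = ΣQ_DR · Δt = 1434 × 21600 = 3.10 × 10^7 m³.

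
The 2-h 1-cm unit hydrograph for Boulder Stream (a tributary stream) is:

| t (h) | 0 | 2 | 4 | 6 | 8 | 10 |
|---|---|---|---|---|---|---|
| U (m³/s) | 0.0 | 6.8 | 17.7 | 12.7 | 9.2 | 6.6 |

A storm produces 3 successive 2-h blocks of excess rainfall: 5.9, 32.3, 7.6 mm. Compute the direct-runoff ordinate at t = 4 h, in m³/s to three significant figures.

Q ≈ 32.4 m³/s

By discrete convolution, Q_j = Σ (P_i / 10 mm) · U_{j−i}.
At t = 4 h (j=2): Q = (5.9/10)·17.7 + (32.3/10)·6.8 + (7.6/10)·0.0 = 32.4 m³/s.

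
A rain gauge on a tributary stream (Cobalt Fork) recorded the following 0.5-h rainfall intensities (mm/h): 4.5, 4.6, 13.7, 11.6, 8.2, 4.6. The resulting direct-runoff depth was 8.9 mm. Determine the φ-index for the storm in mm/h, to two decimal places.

φ ≈ 5.23 mm/h

Only the 3 blocks with intensity above φ contribute runoff: 13.7, 11.6, 8.2 mm/h.
Σ(I−φ)·Δt = d  ⇒  (13.7+11.6+8.2 − 3φ)·0.5 = 8.9
φ = (33.50 − 8.9/0.5) / 3 = 5.23 mm/h.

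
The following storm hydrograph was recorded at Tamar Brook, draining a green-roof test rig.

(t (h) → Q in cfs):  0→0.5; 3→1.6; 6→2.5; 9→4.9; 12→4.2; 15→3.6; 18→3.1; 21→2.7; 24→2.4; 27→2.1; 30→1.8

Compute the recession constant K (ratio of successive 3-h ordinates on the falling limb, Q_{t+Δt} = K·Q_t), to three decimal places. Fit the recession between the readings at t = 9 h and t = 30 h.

Using the recession-limb readings at t = 9 h and t = 30 h: Q falls from 4.9 to 1.8 cfs over 7 intervals.
K = (Q₂/Q₁)^(1/7) = (1.8/4.9)^(1/7) = 0.867.

K ≈ 0.867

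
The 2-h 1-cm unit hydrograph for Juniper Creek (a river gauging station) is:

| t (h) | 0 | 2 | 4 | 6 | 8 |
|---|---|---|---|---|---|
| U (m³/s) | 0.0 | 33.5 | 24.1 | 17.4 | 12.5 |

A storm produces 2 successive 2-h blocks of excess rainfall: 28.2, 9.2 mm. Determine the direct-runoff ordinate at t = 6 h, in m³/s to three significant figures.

By discrete convolution, Q_j = Σ (P_i / 10 mm) · U_{j−i}.
At t = 6 h (j=3): Q = (28.2/10)·17.4 + (9.2/10)·24.1 = 71.2 m³/s.

Q ≈ 71.2 m³/s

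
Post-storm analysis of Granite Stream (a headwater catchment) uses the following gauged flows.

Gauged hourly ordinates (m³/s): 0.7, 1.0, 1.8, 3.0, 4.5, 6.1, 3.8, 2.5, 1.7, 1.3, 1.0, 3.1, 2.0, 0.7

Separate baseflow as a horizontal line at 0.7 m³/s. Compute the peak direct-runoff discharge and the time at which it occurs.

Subtracting baseflow gives direct-runoff ordinates: 0.0, 0.3, 1.1, 2.3, 3.8, 5.4, 3.1, 1.8, 1.0, 0.6, 0.3, 2.4, 1.3, 0.0 m³/s.
The maximum is 5.4 m³/s, occurring at the reading for t = 5 h.

Q_p = 5.4 m³/s at t = 5 h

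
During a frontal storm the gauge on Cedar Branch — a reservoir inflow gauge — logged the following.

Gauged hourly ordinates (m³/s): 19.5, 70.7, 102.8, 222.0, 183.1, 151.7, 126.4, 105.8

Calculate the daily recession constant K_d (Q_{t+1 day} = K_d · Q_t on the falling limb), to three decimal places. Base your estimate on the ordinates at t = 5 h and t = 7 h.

K_d ≈ 0.013

Between t = 5 h and t = 7 h the flow falls from 151.7 to 105.8 m³/s over 2×1 h = 2 h.
Per-interval ratio K = (105.8/151.7)^(1/2) = 0.8351; K_d = K^(24/1) = 0.013.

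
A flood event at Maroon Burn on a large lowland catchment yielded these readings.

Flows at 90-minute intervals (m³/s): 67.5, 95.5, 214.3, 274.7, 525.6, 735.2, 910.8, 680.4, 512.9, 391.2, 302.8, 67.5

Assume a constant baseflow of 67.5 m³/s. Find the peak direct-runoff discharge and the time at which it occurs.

Subtracting baseflow gives direct-runoff ordinates: 0.0, 28.0, 146.8, 207.2, 458.1, 667.7, 843.3, 612.9, 445.4, 323.7, 235.3, 0.0 m³/s.
The maximum is 843.3 m³/s, occurring at the reading for t = 9 h.

Q_p = 843.3 m³/s at t = 9 h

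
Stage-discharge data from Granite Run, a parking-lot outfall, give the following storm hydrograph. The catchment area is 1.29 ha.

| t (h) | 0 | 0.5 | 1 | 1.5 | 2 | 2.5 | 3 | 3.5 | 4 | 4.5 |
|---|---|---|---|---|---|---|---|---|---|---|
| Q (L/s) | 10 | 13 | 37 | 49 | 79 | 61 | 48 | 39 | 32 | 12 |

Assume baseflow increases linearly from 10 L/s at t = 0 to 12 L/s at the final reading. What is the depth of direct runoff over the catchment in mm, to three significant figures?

Direct runoff: 0.00, 2.78, 26.56, 38.33, 68.11, 49.89, 36.67, 27.44, 20.22, 0.00 L/s; ΣQ_DR = 270.0 L/s.
V = ΣQ_DR · Δt = 270.0 × 1800 s = 4.860 × 10^5 L.
Over A = 1.29 ha, depth = V / A = 37.7 mm.

d ≈ 37.7 mm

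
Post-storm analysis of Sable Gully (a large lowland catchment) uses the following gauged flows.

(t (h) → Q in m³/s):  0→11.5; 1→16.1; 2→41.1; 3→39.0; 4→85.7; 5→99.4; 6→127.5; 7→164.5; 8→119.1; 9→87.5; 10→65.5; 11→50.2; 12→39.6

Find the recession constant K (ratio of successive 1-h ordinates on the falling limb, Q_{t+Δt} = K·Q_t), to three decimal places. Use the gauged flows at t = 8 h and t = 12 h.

K ≈ 0.759

Using the recession-limb readings at t = 8 h and t = 12 h: Q falls from 119.1 to 39.6 m³/s over 4 intervals.
K = (Q₂/Q₁)^(1/4) = (39.6/119.1)^(1/4) = 0.759.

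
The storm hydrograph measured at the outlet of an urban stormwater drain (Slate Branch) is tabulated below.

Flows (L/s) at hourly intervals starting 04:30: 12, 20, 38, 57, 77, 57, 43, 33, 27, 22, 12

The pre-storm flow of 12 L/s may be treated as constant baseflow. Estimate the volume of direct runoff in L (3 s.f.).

V ≈ 9.58 × 10^5 L

Direct-runoff ordinates (Q − Q_b): 0.0, 8.0, 26.0, 45.0, 65.0, 45.0, 31.0, 21.0, 15.0, 10.0, 0.0 L/s.
ΣQ_DR = 266.0 L/s.
With Δt = 1 h = 3600 s, V = ΣQ_DR · Δt = 266.0 × 3600 = 9.58 × 10^5 L.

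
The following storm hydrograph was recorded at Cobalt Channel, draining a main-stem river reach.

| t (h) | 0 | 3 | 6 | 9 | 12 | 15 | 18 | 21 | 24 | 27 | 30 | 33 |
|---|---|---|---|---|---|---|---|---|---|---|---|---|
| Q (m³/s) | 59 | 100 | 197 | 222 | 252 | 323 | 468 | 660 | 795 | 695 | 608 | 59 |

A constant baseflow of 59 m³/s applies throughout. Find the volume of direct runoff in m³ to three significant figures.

V ≈ 4.03 × 10^7 m³

Direct-runoff ordinates (Q − Q_b): 0.0, 41.0, 138.0, 163.0, 193.0, 264.0, 409.0, 601.0, 736.0, 636.0, 549.0, 0.0 m³/s.
ΣQ_DR = 3730 m³/s.
With Δt = 3 h = 10800 s, V = ΣQ_DR · Δt = 3730 × 10800 = 4.03 × 10^7 m³.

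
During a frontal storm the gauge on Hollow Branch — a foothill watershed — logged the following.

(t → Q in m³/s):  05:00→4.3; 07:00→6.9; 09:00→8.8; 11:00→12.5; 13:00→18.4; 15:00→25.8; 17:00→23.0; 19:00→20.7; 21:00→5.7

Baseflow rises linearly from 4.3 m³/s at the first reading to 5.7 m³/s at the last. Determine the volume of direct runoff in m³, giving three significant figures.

V ≈ 5.84 × 10^5 m³

Direct-runoff ordinates (Q − Q_b): 0.00, 2.42, 4.15, 7.67, 13.40, 20.62, 17.65, 15.18, 0.00 m³/s.
ΣQ_DR = 81.10 m³/s.
With Δt = 2 h = 7200 s, V = ΣQ_DR · Δt = 81.10 × 7200 = 5.84 × 10^5 m³.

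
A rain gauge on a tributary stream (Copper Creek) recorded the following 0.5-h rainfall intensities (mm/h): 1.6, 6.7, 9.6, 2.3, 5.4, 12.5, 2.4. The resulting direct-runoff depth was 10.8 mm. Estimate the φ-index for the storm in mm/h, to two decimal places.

φ ≈ 3.15 mm/h

Only the 4 blocks with intensity above φ contribute runoff: 6.7, 9.6, 5.4, 12.5 mm/h.
Σ(I−φ)·Δt = d  ⇒  (6.7+9.6+5.4+12.5 − 4φ)·0.5 = 10.8
φ = (34.20 − 10.8/0.5) / 4 = 3.15 mm/h.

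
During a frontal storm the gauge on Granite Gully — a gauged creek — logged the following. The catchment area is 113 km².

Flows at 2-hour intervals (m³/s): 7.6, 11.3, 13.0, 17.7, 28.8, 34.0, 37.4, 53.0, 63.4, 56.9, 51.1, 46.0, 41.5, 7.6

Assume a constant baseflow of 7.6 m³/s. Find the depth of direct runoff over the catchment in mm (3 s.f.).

d ≈ 23.1 mm

Direct runoff: 0.0, 3.7, 5.4, 10.1, 21.2, 26.4, 29.8, 45.4, 55.8, 49.3, 43.5, 38.4, 33.9, 0.0 m³/s; ΣQ_DR = 362.9 m³/s.
V = ΣQ_DR · Δt = 362.9 × 7200 s = 2.613 × 10^6 m³.
Over A = 113 km², depth = V / A = 23.1 mm.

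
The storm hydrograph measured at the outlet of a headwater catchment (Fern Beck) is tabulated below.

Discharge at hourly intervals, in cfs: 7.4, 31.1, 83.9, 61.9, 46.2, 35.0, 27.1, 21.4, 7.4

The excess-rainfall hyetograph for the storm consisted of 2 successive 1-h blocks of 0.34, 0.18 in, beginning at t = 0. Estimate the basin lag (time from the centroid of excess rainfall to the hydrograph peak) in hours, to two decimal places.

Centroid of excess rainfall: t_c = Σ P_i·t̄_i / ΣP_i = 0.8462 h (block centres at 0.5, 1.5 h).
Hydrograph peak occurs at t = 2 h, so basin lag t_L = 2 − 0.8462 = 1.15 h.

t_L ≈ 1.15 h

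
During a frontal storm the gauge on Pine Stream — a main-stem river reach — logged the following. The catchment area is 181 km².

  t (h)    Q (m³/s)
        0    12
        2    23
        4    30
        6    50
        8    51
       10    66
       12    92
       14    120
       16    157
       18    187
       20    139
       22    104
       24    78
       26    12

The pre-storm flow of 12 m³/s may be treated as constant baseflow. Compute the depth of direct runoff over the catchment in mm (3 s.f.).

d ≈ 37.9 mm

Direct runoff: 0.0, 11.0, 18.0, 38.0, 39.0, 54.0, 80.0, 108.0, 145.0, 175.0, 127.0, 92.0, 66.0, 0.0 m³/s; ΣQ_DR = 953.0 m³/s.
V = ΣQ_DR · Δt = 953.0 × 7200 s = 6.862 × 10^6 m³.
Over A = 181 km², depth = V / A = 37.9 mm.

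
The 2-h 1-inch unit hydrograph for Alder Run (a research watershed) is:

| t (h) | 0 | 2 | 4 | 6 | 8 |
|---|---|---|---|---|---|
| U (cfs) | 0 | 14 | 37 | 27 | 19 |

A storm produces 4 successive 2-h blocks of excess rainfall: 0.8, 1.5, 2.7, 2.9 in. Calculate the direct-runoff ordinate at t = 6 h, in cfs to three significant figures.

By discrete convolution, Q_j = Σ (P_i / 1 in) · U_{j−i}.
At t = 6 h (j=3): Q = (0.8/1)·27 + (1.5/1)·37 + (2.7/1)·14 + (2.9/1)·0 = 115 cfs.

Q ≈ 115 cfs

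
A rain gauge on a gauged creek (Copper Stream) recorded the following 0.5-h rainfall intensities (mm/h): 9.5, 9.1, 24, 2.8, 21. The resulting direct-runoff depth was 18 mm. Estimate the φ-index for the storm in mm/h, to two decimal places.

Only the 4 blocks with intensity above φ contribute runoff: 9.5, 9.1, 24, 21 mm/h.
Σ(I−φ)·Δt = d  ⇒  (9.5+9.1+24+21 − 4φ)·0.5 = 18
φ = (63.60 − 18/0.5) / 4 = 6.90 mm/h.

φ ≈ 6.90 mm/h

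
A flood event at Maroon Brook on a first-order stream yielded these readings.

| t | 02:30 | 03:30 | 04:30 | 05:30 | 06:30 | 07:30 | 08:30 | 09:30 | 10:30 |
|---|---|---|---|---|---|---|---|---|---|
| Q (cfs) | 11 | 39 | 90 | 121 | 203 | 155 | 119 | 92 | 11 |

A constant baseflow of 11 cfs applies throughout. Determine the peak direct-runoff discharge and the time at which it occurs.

Subtracting baseflow gives direct-runoff ordinates: 0.0, 28.0, 79.0, 110.0, 192.0, 144.0, 108.0, 81.0, 0.0 cfs.
The maximum is 192.0 cfs, occurring at the reading for t = 06:30.

Q_p = 192.0 cfs at t = 06:30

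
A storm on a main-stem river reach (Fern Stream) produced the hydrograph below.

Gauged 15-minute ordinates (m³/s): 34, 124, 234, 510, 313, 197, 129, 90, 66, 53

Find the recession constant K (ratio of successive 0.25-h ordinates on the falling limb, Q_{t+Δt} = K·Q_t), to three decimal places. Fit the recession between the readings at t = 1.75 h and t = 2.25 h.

K ≈ 0.767

Using the recession-limb readings at t = 1.75 h and t = 2.25 h: Q falls from 90 to 53 m³/s over 2 intervals.
K = (Q₂/Q₁)^(1/2) = (53/90)^(1/2) = 0.767.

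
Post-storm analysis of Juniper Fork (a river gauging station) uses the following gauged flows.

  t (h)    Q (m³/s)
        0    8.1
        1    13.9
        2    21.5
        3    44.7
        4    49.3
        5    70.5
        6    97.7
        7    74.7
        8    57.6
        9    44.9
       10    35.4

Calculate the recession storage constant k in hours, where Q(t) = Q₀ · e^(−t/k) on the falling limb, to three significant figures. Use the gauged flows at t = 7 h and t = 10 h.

On the falling limb, Q drops from 74.7 to 35.4 m³/s between t = 7 h and t = 10 h (Δt = 3 h).
k = −Δt / ln(Q₂/Q₁) = −3 / ln(35.4/74.7) = 4.02 h.

k ≈ 4.02 h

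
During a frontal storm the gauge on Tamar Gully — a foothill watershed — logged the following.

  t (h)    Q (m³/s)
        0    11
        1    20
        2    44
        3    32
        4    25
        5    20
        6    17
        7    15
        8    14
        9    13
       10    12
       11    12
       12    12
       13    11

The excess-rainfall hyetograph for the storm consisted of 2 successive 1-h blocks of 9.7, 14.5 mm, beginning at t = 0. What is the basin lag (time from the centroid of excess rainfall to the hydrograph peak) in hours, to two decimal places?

t_L ≈ 0.90 h

Centroid of excess rainfall: t_c = Σ P_i·t̄_i / ΣP_i = 1.0992 h (block centres at 0.5, 1.5 h).
Hydrograph peak occurs at t = 2 h, so basin lag t_L = 2 − 1.0992 = 0.90 h.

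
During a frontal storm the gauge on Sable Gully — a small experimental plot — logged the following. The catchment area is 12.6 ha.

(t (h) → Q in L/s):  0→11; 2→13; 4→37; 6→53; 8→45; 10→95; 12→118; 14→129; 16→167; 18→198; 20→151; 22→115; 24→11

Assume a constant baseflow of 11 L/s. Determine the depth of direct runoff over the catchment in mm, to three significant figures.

d ≈ 57.1 mm

Direct runoff: 0.0, 2.0, 26.0, 42.0, 34.0, 84.0, 107.0, 118.0, 156.0, 187.0, 140.0, 104.0, 0.0 L/s; ΣQ_DR = 1000 L/s.
V = ΣQ_DR · Δt = 1000 × 7200 s = 7.200 × 10^6 L.
Over A = 12.6 ha, depth = V / A = 57.1 mm.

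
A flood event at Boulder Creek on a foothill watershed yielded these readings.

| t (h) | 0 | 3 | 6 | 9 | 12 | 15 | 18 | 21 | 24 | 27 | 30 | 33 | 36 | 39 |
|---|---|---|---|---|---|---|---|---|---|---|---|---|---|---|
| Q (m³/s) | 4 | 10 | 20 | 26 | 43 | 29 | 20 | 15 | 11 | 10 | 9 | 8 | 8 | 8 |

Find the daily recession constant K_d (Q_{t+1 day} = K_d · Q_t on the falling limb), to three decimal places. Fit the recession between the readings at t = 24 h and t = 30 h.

K_d ≈ 0.448

Between t = 24 h and t = 30 h the flow falls from 11 to 9 m³/s over 2×3 h = 6 h.
Per-interval ratio K = (9/11)^(1/2) = 0.9045; K_d = K^(24/3) = 0.448.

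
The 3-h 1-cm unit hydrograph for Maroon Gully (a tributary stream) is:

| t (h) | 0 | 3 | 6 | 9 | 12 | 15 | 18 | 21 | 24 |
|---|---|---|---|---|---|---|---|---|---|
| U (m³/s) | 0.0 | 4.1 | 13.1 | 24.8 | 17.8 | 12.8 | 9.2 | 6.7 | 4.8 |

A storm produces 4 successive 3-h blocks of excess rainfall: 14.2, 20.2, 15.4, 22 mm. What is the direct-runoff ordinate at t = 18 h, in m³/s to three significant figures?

Q ≈ 121 m³/s

By discrete convolution, Q_j = Σ (P_i / 10 mm) · U_{j−i}.
At t = 18 h (j=6): Q = (14.2/10)·9.2 + (20.2/10)·12.8 + (15.4/10)·17.8 + (22/10)·24.8 = 121 m³/s.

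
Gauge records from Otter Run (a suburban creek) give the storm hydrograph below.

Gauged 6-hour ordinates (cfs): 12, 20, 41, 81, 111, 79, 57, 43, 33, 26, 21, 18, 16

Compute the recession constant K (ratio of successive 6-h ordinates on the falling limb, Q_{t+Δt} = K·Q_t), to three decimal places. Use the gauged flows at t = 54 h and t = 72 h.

Using the recession-limb readings at t = 54 h and t = 72 h: Q falls from 26 to 16 cfs over 3 intervals.
K = (Q₂/Q₁)^(1/3) = (16/26)^(1/3) = 0.851.

K ≈ 0.851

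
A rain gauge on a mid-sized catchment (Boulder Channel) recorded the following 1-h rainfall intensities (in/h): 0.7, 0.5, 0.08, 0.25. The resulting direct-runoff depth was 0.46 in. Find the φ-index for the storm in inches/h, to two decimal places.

φ ≈ 0.37 in/h

Only the 2 blocks with intensity above φ contribute runoff: 0.7, 0.5 in/h.
Σ(I−φ)·Δt = d  ⇒  (0.7+0.5 − 2φ)·1 = 0.46
φ = (1.200 − 0.46/1) / 2 = 0.37 in/h.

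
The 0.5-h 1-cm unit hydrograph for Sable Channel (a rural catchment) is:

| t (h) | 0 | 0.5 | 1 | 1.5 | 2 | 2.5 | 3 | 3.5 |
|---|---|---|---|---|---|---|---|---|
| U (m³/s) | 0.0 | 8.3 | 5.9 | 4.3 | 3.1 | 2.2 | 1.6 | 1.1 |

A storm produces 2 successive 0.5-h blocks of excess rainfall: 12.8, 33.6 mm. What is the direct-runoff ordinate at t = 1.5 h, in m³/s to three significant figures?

Q ≈ 25.3 m³/s

By discrete convolution, Q_j = Σ (P_i / 10 mm) · U_{j−i}.
At t = 1.5 h (j=3): Q = (12.8/10)·4.3 + (33.6/10)·5.9 = 25.3 m³/s.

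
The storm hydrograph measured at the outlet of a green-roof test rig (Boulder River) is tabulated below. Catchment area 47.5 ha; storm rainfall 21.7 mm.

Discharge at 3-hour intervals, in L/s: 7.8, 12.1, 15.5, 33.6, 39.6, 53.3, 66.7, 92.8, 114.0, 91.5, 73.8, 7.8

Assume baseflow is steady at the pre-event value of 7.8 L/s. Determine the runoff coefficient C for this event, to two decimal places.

ΣQ_DR = 514.9 L/s; V = ΣQ_DR·Δt = 5.561 × 10^6 L.
Runoff depth d = V / A = 11.71 mm.
C = d / P = 11.71 / 21.7 = 0.54.

C ≈ 0.54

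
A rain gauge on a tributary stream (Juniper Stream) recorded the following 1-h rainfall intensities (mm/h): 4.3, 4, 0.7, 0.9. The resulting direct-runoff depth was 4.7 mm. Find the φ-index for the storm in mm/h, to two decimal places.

Only the 2 blocks with intensity above φ contribute runoff: 4.3, 4 mm/h.
Σ(I−φ)·Δt = d  ⇒  (4.3+4 − 2φ)·1 = 4.7
φ = (8.300 − 4.7/1) / 2 = 1.80 mm/h.

φ ≈ 1.80 mm/h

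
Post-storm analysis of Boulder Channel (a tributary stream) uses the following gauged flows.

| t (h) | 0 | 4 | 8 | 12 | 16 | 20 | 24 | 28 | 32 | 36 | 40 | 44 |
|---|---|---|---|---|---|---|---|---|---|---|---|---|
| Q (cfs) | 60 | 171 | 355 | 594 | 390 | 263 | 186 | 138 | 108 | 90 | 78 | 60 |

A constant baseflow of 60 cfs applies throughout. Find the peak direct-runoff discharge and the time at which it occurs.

Subtracting baseflow gives direct-runoff ordinates: 0.0, 111.0, 295.0, 534.0, 330.0, 203.0, 126.0, 78.0, 48.0, 30.0, 18.0, 0.0 cfs.
The maximum is 534.0 cfs, occurring at the reading for t = 12 h.

Q_p = 534.0 cfs at t = 12 h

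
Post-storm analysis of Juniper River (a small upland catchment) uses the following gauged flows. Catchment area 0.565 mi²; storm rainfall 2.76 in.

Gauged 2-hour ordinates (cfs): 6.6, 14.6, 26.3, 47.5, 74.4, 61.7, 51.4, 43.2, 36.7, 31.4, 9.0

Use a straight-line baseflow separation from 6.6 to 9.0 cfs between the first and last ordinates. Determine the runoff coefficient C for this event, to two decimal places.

C ≈ 0.63

ΣQ_DR = 317.0 cfs; V = ΣQ_DR·Δt = 2.282 × 10^6 ft³.
Runoff depth d = V / A = 1.739 in.
C = d / P = 1.739 / 2.76 = 0.63.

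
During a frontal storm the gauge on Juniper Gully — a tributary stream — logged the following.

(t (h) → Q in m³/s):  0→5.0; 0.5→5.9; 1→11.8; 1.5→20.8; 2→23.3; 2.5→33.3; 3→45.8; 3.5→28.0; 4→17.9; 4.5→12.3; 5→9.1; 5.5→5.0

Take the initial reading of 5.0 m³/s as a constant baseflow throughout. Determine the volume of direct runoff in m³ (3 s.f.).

V ≈ 2.85 × 10^5 m³

Direct-runoff ordinates (Q − Q_b): 0.0, 0.9, 6.8, 15.8, 18.3, 28.3, 40.8, 23.0, 12.9, 7.3, 4.1, 0.0 m³/s.
ΣQ_DR = 158.2 m³/s.
With Δt = 0.5 h = 1800 s, V = ΣQ_DR · Δt = 158.2 × 1800 = 2.85 × 10^5 m³.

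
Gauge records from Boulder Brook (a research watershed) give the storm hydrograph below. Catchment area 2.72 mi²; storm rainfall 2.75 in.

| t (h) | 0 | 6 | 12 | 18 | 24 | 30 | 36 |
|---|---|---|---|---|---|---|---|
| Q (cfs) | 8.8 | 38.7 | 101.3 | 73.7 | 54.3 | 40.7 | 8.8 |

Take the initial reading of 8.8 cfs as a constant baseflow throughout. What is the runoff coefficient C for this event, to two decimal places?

ΣQ_DR = 264.7 cfs; V = ΣQ_DR·Δt = 5.718 × 10^6 ft³.
Runoff depth d = V / A = 0.9048 in.
C = d / P = 0.9048 / 2.75 = 0.33.

C ≈ 0.33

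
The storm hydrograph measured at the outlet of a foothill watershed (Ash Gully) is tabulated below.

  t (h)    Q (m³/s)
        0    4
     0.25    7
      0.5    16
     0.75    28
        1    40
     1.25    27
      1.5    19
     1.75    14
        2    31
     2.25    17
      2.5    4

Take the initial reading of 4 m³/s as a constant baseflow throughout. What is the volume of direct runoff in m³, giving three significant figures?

Direct-runoff ordinates (Q − Q_b): 0.0, 3.0, 12.0, 24.0, 36.0, 23.0, 15.0, 10.0, 27.0, 13.0, 0.0 m³/s.
ΣQ_DR = 163.0 m³/s.
With Δt = 0.25 h = 900 s, V = ΣQ_DR · Δt = 163.0 × 900 = 1.47 × 10^5 m³.

V ≈ 1.47 × 10^5 m³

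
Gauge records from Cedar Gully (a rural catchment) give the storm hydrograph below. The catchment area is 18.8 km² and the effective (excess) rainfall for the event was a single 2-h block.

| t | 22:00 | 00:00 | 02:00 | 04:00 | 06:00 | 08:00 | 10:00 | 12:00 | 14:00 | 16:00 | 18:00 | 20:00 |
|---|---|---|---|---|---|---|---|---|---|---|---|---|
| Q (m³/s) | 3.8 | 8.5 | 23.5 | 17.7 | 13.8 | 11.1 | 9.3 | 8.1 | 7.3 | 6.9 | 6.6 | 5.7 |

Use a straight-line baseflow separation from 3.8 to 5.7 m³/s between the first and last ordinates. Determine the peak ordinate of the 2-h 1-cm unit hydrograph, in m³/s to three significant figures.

Direct runoff: 0.00, 4.53, 19.35, 13.38, 9.31, 6.44, 4.46, 3.09, 2.12, 1.55, 1.07, 0.00 m³/s; ΣQ_DR = 65.30 m³/s, peak = 19.35 m³/s.
Runoff depth d = ΣQ_DR·Δt / A = 65.30 × 7200 / (18.8 km²) = 25.01 mm.
The 1-cm UH is the DRH scaled by (10 mm)/d, so U_p = 19.35 × 10/25.01 = 7.74 m³/s.

U_p ≈ 7.74 m³/s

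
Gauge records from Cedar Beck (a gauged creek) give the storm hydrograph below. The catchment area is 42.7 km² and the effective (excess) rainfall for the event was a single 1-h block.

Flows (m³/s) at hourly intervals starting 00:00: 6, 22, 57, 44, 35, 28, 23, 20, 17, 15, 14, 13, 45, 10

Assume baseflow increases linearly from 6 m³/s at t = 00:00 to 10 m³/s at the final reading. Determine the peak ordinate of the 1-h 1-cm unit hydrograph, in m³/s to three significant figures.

U_p ≈ 25.2 m³/s

Direct runoff: 0.00, 15.69, 50.38, 37.08, 27.77, 20.46, 15.15, 11.85, 8.54, 6.23, 4.92, 3.62, 35.31, 0.00 m³/s; ΣQ_DR = 237.0 m³/s, peak = 50.38 m³/s.
Runoff depth d = ΣQ_DR·Δt / A = 237.0 × 3600 / (42.7 km²) = 19.98 mm.
The 1-cm UH is the DRH scaled by (10 mm)/d, so U_p = 50.38 × 10/19.98 = 25.2 m³/s.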